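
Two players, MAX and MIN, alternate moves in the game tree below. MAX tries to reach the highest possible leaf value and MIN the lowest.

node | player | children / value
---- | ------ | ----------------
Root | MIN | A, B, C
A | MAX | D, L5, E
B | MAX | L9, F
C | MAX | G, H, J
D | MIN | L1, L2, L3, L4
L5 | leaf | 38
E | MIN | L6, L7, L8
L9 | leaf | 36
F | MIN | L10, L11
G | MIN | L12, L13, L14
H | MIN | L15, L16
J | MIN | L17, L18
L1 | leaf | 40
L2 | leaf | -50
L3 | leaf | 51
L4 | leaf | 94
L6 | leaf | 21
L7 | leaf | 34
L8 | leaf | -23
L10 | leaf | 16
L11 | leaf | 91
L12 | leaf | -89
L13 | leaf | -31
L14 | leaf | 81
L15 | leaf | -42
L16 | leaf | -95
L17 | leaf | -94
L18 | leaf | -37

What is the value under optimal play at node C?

-89

G (MIN): min(-89, -31, 81) = -89
H (MIN): min(-42, -95) = -95
J (MIN): min(-94, -37) = -94
C (MAX): max(-89, -95, -94) = -89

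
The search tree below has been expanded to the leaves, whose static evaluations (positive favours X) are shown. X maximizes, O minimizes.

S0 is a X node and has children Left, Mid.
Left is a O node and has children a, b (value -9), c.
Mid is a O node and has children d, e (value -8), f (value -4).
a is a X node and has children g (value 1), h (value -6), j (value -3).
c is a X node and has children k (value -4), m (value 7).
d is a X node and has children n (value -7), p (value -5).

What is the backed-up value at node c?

c (X): max(-4, 7) = 7

7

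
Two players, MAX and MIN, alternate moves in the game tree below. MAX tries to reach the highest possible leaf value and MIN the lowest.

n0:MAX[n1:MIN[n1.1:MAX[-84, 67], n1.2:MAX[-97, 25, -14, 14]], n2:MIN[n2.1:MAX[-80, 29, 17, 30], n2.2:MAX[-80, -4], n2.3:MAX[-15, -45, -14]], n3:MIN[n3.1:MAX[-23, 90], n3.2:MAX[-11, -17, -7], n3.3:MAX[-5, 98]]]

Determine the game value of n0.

25

n1.1 (MAX): max(-84, 67) = 67
n1.2 (MAX): max(-97, 25, -14, 14) = 25
n1 (MIN): min(67, 25) = 25
n2.1 (MAX): max(-80, 29, 17, 30) = 30
n2.2 (MAX): max(-80, -4) = -4
n2.3 (MAX): max(-15, -45, -14) = -14
n2 (MIN): min(30, -4, -14) = -14
n3.1 (MAX): max(-23, 90) = 90
n3.2 (MAX): max(-11, -17, -7) = -7
n3.3 (MAX): max(-5, 98) = 98
n3 (MIN): min(90, -7, 98) = -7
n0 (MAX): max(25, -14, -7) = 25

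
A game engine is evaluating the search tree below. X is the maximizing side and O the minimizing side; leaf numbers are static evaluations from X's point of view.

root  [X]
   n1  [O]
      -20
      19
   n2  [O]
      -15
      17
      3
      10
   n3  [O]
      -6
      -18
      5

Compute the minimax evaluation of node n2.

n2 (O): min(-15, 17, 3, 10) = -15

-15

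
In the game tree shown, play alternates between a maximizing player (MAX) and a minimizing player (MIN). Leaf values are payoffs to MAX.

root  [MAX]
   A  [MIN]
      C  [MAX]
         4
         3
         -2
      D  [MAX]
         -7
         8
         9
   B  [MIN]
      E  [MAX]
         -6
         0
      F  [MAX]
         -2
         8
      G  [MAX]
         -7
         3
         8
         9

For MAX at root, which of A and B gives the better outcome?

C (MAX): max(4, 3, -2) = 4
D (MAX): max(-7, 8, 9) = 9
A (MIN): min(4, 9) = 4
E (MAX): max(-6, 0) = 0
F (MAX): max(-2, 8) = 8
G (MAX): max(-7, 3, 8, 9) = 9
B (MIN): min(0, 8, 9) = 0
MAX prefers the higher value; A=4, B=0. A is better since 4 > 0.

A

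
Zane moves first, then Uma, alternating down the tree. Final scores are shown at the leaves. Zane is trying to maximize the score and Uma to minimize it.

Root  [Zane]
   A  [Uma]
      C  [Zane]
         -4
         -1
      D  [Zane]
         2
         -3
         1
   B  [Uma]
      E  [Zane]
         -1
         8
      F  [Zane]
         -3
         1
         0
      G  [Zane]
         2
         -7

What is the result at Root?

1

C (Zane): max(-4, -1) = -1
D (Zane): max(2, -3, 1) = 2
A (Uma): min(-1, 2) = -1
E (Zane): max(-1, 8) = 8
F (Zane): max(-3, 1, 0) = 1
G (Zane): max(2, -7) = 2
B (Uma): min(8, 1, 2) = 1
Root (Zane): max(-1, 1) = 1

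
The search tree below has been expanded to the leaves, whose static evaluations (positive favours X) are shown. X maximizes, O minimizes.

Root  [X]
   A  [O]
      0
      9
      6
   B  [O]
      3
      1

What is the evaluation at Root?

A (O): min(0, 9, 6) = 0
B (O): min(3, 1) = 1
Root (X): max(0, 1) = 1

1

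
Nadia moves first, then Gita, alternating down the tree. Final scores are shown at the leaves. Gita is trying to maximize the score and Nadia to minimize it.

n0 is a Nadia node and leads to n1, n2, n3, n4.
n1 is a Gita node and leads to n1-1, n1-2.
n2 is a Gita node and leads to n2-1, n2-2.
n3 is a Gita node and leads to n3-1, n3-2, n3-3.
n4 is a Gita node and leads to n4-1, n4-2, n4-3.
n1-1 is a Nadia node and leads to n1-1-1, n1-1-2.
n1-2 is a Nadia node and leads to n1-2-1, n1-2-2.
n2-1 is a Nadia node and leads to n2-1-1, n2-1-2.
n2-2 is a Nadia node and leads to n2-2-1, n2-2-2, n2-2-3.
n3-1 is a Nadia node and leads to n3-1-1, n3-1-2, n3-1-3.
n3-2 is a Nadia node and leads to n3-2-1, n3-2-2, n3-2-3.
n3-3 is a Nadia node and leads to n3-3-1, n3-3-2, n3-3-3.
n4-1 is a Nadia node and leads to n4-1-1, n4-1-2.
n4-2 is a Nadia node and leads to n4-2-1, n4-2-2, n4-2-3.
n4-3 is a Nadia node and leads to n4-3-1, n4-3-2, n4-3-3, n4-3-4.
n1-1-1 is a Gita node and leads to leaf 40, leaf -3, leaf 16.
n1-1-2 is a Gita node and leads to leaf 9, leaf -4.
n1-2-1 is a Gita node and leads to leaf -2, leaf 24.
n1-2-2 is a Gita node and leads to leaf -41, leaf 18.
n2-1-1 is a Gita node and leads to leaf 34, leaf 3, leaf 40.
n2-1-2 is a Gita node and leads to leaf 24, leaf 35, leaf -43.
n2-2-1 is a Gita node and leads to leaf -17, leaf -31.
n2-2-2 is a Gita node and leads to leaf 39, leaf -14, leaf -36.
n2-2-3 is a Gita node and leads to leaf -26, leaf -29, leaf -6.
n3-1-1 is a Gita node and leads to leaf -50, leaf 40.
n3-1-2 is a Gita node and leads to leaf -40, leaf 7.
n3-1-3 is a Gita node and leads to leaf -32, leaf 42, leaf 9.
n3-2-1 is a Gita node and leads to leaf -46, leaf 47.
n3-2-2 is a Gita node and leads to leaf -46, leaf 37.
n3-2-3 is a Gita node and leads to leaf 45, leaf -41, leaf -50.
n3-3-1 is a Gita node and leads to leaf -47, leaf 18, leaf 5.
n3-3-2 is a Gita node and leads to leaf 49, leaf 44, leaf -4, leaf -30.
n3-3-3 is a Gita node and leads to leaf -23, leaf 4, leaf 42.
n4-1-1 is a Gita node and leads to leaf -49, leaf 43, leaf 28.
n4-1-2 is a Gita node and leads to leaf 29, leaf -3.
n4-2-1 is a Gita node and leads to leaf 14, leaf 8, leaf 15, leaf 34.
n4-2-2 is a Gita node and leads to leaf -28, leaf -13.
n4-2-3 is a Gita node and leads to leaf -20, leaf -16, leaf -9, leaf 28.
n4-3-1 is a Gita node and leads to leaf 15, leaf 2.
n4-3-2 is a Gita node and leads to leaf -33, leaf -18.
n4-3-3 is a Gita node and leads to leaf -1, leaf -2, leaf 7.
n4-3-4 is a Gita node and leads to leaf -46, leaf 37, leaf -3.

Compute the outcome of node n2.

n2-1-1 (Gita): max(34, 3, 40) = 40
n2-1-2 (Gita): max(24, 35, -43) = 35
n2-1 (Nadia): min(40, 35) = 35
n2-2-1 (Gita): max(-17, -31) = -17
n2-2-2 (Gita): max(39, -14, -36) = 39
n2-2-3 (Gita): max(-26, -29, -6) = -6
n2-2 (Nadia): min(-17, 39, -6) = -17
n2 (Gita): max(35, -17) = 35

35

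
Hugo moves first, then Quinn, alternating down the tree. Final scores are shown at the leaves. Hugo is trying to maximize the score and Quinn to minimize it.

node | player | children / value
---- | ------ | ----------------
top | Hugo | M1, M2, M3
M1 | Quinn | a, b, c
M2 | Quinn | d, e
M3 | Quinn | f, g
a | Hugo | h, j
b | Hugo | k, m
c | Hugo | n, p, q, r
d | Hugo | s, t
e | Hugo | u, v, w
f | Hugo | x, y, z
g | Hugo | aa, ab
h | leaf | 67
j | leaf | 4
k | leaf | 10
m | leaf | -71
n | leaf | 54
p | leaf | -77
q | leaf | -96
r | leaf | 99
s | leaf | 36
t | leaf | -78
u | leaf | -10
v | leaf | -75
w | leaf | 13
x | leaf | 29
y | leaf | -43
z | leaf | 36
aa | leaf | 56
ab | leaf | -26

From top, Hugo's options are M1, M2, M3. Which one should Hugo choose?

a (Hugo): max(67, 4) = 67
b (Hugo): max(10, -71) = 10
c (Hugo): max(54, -77, -96, 99) = 99
M1 (Quinn): min(67, 10, 99) = 10
d (Hugo): max(36, -78) = 36
e (Hugo): max(-10, -75, 13) = 13
M2 (Quinn): min(36, 13) = 13
f (Hugo): max(29, -43, 36) = 36
g (Hugo): max(56, -26) = 56
M3 (Quinn): min(36, 56) = 36
top (Hugo): max(10, 13, 36) = 36
Hugo at top wants the highest of {M1=10, M2=13, M3=36}, so chooses M3.

M3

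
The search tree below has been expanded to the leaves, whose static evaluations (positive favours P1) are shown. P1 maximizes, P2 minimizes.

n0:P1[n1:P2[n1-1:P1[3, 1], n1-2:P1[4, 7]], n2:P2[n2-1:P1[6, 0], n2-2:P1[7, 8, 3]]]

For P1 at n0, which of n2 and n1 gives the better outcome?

n2

n2-1 (P1): max(6, 0) = 6
n2-2 (P1): max(7, 8, 3) = 8
n2 (P2): min(6, 8) = 6
n1-1 (P1): max(3, 1) = 3
n1-2 (P1): max(4, 7) = 7
n1 (P2): min(3, 7) = 3
P1 prefers the higher value; n2=6, n1=3. n2 is better since 6 > 3.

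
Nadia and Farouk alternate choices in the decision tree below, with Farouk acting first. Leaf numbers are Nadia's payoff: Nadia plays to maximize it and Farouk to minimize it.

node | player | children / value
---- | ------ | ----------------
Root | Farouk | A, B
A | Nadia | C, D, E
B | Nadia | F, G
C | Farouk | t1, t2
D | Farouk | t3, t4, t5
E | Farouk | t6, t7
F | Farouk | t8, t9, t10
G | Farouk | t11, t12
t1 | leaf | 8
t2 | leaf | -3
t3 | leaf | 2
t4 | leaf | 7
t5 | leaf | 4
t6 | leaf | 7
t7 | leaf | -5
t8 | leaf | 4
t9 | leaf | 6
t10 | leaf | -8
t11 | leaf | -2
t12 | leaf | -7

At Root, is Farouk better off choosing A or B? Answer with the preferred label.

B

C (Farouk): min(8, -3) = -3
D (Farouk): min(2, 7, 4) = 2
E (Farouk): min(7, -5) = -5
A (Nadia): max(-3, 2, -5) = 2
F (Farouk): min(4, 6, -8) = -8
G (Farouk): min(-2, -7) = -7
B (Nadia): max(-8, -7) = -7
Farouk prefers the lower value; A=2, B=-7. B is better since -7 < 2.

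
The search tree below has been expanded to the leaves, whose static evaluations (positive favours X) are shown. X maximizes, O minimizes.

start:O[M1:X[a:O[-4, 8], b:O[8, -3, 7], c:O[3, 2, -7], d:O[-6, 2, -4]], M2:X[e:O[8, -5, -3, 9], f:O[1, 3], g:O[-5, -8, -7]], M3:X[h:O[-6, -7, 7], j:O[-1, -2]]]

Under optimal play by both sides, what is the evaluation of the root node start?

-3

a (O): min(-4, 8) = -4
b (O): min(8, -3, 7) = -3
c (O): min(3, 2, -7) = -7
d (O): min(-6, 2, -4) = -6
M1 (X): max(-4, -3, -7, -6) = -3
e (O): min(8, -5, -3, 9) = -5
f (O): min(1, 3) = 1
g (O): min(-5, -8, -7) = -8
M2 (X): max(-5, 1, -8) = 1
h (O): min(-6, -7, 7) = -7
j (O): min(-1, -2) = -2
M3 (X): max(-7, -2) = -2
start (O): min(-3, 1, -2) = -3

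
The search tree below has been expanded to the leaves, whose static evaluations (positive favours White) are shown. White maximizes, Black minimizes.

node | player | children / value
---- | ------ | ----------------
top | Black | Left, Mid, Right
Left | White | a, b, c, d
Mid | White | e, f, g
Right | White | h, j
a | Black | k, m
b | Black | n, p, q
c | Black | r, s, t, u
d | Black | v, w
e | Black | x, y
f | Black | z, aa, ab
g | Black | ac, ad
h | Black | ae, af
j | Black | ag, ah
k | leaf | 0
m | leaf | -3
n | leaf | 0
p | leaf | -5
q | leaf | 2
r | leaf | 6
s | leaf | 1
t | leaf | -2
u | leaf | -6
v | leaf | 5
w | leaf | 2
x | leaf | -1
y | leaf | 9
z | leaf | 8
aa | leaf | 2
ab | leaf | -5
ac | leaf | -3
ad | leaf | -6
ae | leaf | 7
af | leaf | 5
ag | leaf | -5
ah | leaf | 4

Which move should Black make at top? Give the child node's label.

a (Black): min(0, -3) = -3
b (Black): min(0, -5, 2) = -5
c (Black): min(6, 1, -2, -6) = -6
d (Black): min(5, 2) = 2
Left (White): max(-3, -5, -6, 2) = 2
e (Black): min(-1, 9) = -1
f (Black): min(8, 2, -5) = -5
g (Black): min(-3, -6) = -6
Mid (White): max(-1, -5, -6) = -1
h (Black): min(7, 5) = 5
j (Black): min(-5, 4) = -5
Right (White): max(5, -5) = 5
top (Black): min(2, -1, 5) = -1
Black at top wants the lowest of {Left=2, Mid=-1, Right=5}, so chooses Mid.

Mid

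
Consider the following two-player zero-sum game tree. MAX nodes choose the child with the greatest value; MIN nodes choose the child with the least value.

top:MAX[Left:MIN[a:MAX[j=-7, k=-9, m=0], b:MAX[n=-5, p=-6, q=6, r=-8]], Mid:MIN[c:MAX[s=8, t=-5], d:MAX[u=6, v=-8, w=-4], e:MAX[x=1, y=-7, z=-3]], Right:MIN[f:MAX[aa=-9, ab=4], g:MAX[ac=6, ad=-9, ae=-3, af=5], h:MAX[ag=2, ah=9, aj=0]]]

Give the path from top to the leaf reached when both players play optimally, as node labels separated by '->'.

a (MAX): max(-7, -9, 0) = 0
b (MAX): max(-5, -6, 6, -8) = 6
Left (MIN): min(0, 6) = 0
c (MAX): max(8, -5) = 8
d (MAX): max(6, -8, -4) = 6
e (MAX): max(1, -7, -3) = 1
Mid (MIN): min(8, 6, 1) = 1
f (MAX): max(-9, 4) = 4
g (MAX): max(6, -9, -3, 5) = 6
h (MAX): max(2, 9, 0) = 9
Right (MIN): min(4, 6, 9) = 4
top (MAX): max(0, 1, 4) = 4
At top, MAX picks Right (highest: 4).
At Right, MIN picks f (lowest: 4).
At f, MAX picks ab (highest: 4).
Terminal value 4.

top -> Right -> f -> ab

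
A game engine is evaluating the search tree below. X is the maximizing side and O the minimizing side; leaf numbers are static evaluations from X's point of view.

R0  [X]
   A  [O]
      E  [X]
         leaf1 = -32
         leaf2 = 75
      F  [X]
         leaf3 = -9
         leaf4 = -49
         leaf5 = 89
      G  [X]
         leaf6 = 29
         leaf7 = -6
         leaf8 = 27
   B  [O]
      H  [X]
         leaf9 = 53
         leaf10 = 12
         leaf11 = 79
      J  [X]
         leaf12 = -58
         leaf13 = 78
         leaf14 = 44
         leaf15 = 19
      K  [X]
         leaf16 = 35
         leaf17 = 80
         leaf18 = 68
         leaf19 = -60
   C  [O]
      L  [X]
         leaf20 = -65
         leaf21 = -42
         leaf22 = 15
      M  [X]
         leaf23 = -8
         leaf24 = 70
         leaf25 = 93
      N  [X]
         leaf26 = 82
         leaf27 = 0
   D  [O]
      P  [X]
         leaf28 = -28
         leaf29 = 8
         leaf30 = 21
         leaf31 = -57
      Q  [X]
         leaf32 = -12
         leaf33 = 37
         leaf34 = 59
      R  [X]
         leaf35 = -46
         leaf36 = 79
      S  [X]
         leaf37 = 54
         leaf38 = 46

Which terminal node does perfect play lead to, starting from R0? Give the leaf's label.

E (X): max(-32, 75) = 75
F (X): max(-9, -49, 89) = 89
G (X): max(29, -6, 27) = 29
A (O): min(75, 89, 29) = 29
H (X): max(53, 12, 79) = 79
J (X): max(-58, 78, 44, 19) = 78
K (X): max(35, 80, 68, -60) = 80
B (O): min(79, 78, 80) = 78
L (X): max(-65, -42, 15) = 15
M (X): max(-8, 70, 93) = 93
N (X): max(82, 0) = 82
C (O): min(15, 93, 82) = 15
P (X): max(-28, 8, 21, -57) = 21
Q (X): max(-12, 37, 59) = 59
R (X): max(-46, 79) = 79
S (X): max(54, 46) = 54
D (O): min(21, 59, 79, 54) = 21
R0 (X): max(29, 78, 15, 21) = 78
At R0, X picks B (highest: 78).
At B, O picks J (lowest: 78).
At J, X picks leaf13 (highest: 78).
Terminal value 78.

leaf13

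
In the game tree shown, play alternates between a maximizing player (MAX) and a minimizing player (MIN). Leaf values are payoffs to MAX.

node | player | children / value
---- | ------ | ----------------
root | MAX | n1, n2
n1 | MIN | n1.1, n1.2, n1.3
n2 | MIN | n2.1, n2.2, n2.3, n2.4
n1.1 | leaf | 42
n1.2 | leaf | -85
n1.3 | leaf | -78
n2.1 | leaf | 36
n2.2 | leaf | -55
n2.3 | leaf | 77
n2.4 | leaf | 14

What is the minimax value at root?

-55

n1 (MIN): min(42, -85, -78) = -85
n2 (MIN): min(36, -55, 77, 14) = -55
root (MAX): max(-85, -55) = -55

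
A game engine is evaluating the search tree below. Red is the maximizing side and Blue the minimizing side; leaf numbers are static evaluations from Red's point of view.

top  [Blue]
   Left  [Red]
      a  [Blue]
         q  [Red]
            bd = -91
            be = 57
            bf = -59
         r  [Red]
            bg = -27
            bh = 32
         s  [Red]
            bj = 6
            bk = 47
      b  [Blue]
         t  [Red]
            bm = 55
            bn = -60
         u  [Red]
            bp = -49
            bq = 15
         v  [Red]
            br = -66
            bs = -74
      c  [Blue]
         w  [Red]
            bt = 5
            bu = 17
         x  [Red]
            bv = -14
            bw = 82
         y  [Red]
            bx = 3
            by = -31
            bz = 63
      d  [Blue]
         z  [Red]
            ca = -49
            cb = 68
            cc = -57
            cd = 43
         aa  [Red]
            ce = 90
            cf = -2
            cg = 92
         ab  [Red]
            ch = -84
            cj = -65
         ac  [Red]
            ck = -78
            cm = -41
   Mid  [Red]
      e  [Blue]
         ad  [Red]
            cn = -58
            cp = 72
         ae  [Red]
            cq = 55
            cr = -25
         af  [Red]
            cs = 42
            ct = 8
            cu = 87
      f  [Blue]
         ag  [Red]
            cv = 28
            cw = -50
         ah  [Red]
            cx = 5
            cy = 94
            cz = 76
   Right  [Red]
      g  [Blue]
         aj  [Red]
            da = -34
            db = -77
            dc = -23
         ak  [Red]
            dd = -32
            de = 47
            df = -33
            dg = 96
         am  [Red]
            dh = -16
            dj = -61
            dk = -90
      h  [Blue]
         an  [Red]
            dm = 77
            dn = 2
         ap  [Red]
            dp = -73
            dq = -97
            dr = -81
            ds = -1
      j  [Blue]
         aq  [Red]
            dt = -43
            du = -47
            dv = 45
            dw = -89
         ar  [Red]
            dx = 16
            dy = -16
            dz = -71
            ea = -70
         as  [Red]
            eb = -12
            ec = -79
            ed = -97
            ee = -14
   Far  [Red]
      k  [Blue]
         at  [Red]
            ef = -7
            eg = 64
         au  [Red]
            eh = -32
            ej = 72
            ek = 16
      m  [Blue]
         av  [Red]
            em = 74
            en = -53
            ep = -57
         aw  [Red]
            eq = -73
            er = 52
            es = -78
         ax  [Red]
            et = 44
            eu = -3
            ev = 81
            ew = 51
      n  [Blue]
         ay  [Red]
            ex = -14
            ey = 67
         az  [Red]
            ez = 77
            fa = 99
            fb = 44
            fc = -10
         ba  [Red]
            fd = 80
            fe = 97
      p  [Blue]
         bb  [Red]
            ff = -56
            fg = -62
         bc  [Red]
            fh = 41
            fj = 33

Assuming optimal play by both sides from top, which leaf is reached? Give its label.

q (Red): max(-91, 57, -59) = 57
r (Red): max(-27, 32) = 32
s (Red): max(6, 47) = 47
a (Blue): min(57, 32, 47) = 32
t (Red): max(55, -60) = 55
u (Red): max(-49, 15) = 15
v (Red): max(-66, -74) = -66
b (Blue): min(55, 15, -66) = -66
w (Red): max(5, 17) = 17
x (Red): max(-14, 82) = 82
y (Red): max(3, -31, 63) = 63
c (Blue): min(17, 82, 63) = 17
z (Red): max(-49, 68, -57, 43) = 68
aa (Red): max(90, -2, 92) = 92
ab (Red): max(-84, -65) = -65
ac (Red): max(-78, -41) = -41
d (Blue): min(68, 92, -65, -41) = -65
Left (Red): max(32, -66, 17, -65) = 32
ad (Red): max(-58, 72) = 72
ae (Red): max(55, -25) = 55
af (Red): max(42, 8, 87) = 87
e (Blue): min(72, 55, 87) = 55
ag (Red): max(28, -50) = 28
ah (Red): max(5, 94, 76) = 94
f (Blue): min(28, 94) = 28
Mid (Red): max(55, 28) = 55
aj (Red): max(-34, -77, -23) = -23
ak (Red): max(-32, 47, -33, 96) = 96
am (Red): max(-16, -61, -90) = -16
g (Blue): min(-23, 96, -16) = -23
an (Red): max(77, 2) = 77
ap (Red): max(-73, -97, -81, -1) = -1
h (Blue): min(77, -1) = -1
aq (Red): max(-43, -47, 45, -89) = 45
ar (Red): max(16, -16, -71, -70) = 16
as (Red): max(-12, -79, -97, -14) = -12
j (Blue): min(45, 16, -12) = -12
Right (Red): max(-23, -1, -12) = -1
at (Red): max(-7, 64) = 64
au (Red): max(-32, 72, 16) = 72
k (Blue): min(64, 72) = 64
av (Red): max(74, -53, -57) = 74
aw (Red): max(-73, 52, -78) = 52
ax (Red): max(44, -3, 81, 51) = 81
m (Blue): min(74, 52, 81) = 52
ay (Red): max(-14, 67) = 67
az (Red): max(77, 99, 44, -10) = 99
ba (Red): max(80, 97) = 97
n (Blue): min(67, 99, 97) = 67
bb (Red): max(-56, -62) = -56
bc (Red): max(41, 33) = 41
p (Blue): min(-56, 41) = -56
Far (Red): max(64, 52, 67, -56) = 67
top (Blue): min(32, 55, -1, 67) = -1
At top, Blue picks Right (lowest: -1).
At Right, Red picks h (highest: -1).
At h, Blue picks ap (lowest: -1).
At ap, Red picks ds (highest: -1).
Terminal value -1.

ds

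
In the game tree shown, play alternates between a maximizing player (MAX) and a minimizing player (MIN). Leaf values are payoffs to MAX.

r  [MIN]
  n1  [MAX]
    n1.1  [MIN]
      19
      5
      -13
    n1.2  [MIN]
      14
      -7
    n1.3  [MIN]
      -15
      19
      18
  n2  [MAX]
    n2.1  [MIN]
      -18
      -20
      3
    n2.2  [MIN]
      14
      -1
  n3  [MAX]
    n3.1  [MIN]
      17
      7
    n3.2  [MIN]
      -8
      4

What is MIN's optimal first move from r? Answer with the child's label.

n1.1 (MIN): min(19, 5, -13) = -13
n1.2 (MIN): min(14, -7) = -7
n1.3 (MIN): min(-15, 19, 18) = -15
n1 (MAX): max(-13, -7, -15) = -7
n2.1 (MIN): min(-18, -20, 3) = -20
n2.2 (MIN): min(14, -1) = -1
n2 (MAX): max(-20, -1) = -1
n3.1 (MIN): min(17, 7) = 7
n3.2 (MIN): min(-8, 4) = -8
n3 (MAX): max(7, -8) = 7
r (MIN): min(-7, -1, 7) = -7
MIN at r wants the lowest of {n1=-7, n2=-1, n3=7}, so chooses n1.

n1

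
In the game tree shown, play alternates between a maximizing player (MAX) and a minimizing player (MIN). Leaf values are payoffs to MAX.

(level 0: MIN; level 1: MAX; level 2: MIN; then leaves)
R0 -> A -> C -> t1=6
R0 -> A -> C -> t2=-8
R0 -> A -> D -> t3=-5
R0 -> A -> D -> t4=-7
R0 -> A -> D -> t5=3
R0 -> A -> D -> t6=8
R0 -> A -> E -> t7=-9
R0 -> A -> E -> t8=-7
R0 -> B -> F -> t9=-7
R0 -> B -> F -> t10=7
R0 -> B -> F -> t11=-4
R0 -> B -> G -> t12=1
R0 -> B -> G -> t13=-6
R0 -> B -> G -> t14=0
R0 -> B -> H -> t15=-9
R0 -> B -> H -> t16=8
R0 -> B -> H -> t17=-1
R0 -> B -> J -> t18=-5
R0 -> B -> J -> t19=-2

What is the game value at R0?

-7

C (MIN): min(6, -8) = -8
D (MIN): min(-5, -7, 3, 8) = -7
E (MIN): min(-9, -7) = -9
A (MAX): max(-8, -7, -9) = -7
F (MIN): min(-7, 7, -4) = -7
G (MIN): min(1, -6, 0) = -6
H (MIN): min(-9, 8, -1) = -9
J (MIN): min(-5, -2) = -5
B (MAX): max(-7, -6, -9, -5) = -5
R0 (MIN): min(-7, -5) = -7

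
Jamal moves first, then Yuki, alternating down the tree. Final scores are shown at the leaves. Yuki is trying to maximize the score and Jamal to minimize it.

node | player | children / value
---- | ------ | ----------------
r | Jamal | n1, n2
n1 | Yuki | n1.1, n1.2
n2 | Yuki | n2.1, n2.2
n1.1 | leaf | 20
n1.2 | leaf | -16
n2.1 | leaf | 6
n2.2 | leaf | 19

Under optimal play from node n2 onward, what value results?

n2 (Yuki): max(6, 19) = 19

19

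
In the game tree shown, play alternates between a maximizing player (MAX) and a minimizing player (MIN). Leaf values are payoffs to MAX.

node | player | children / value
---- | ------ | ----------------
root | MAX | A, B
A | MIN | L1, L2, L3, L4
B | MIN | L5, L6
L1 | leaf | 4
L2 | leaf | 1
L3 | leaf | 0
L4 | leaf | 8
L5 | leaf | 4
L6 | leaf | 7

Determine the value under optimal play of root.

4

A (MIN): min(4, 1, 0, 8) = 0
B (MIN): min(4, 7) = 4
root (MAX): max(0, 4) = 4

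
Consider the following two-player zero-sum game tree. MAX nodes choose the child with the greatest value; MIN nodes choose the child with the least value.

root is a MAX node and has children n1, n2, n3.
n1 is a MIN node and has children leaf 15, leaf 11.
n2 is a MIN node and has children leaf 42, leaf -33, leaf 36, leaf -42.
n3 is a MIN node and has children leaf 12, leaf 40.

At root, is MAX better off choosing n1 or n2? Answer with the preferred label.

n1

n1 (MIN): min(15, 11) = 11
n2 (MIN): min(42, -33, 36, -42) = -42
MAX prefers the higher value; n1=11, n2=-42. n1 is better since 11 > -42.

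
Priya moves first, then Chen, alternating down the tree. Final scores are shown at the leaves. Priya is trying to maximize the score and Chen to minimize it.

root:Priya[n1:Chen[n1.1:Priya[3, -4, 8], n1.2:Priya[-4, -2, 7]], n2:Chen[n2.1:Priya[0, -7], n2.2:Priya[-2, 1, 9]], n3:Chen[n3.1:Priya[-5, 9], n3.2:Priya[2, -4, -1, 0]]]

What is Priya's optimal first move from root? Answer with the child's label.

n1.1 (Priya): max(3, -4, 8) = 8
n1.2 (Priya): max(-4, -2, 7) = 7
n1 (Chen): min(8, 7) = 7
n2.1 (Priya): max(0, -7) = 0
n2.2 (Priya): max(-2, 1, 9) = 9
n2 (Chen): min(0, 9) = 0
n3.1 (Priya): max(-5, 9) = 9
n3.2 (Priya): max(2, -4, -1, 0) = 2
n3 (Chen): min(9, 2) = 2
root (Priya): max(7, 0, 2) = 7
Priya at root wants the highest of {n1=7, n2=0, n3=2}, so chooses n1.

n1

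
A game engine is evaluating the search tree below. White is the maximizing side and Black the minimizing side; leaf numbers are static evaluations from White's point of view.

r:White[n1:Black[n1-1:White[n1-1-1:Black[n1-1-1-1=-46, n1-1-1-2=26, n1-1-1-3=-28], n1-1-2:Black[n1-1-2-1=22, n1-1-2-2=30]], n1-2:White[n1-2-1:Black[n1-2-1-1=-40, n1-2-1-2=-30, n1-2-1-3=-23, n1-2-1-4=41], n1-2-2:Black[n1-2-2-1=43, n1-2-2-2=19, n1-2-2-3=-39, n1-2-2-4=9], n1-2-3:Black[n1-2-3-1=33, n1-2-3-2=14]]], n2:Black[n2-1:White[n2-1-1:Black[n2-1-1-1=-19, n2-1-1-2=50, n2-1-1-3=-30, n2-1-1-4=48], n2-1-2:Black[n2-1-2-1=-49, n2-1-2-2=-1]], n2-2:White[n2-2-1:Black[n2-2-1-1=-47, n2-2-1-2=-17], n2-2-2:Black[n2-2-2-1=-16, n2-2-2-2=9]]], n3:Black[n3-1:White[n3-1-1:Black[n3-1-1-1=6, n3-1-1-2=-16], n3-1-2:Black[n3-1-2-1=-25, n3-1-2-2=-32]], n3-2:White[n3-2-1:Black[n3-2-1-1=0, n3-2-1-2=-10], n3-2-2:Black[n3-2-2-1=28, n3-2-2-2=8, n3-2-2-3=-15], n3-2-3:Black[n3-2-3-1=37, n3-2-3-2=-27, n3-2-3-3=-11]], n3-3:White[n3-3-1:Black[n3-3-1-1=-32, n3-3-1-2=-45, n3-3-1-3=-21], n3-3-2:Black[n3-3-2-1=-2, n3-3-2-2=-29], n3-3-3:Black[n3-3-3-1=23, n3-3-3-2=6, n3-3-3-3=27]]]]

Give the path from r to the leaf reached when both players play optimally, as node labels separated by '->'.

n1-1-1 (Black): min(-46, 26, -28) = -46
n1-1-2 (Black): min(22, 30) = 22
n1-1 (White): max(-46, 22) = 22
n1-2-1 (Black): min(-40, -30, -23, 41) = -40
n1-2-2 (Black): min(43, 19, -39, 9) = -39
n1-2-3 (Black): min(33, 14) = 14
n1-2 (White): max(-40, -39, 14) = 14
n1 (Black): min(22, 14) = 14
n2-1-1 (Black): min(-19, 50, -30, 48) = -30
n2-1-2 (Black): min(-49, -1) = -49
n2-1 (White): max(-30, -49) = -30
n2-2-1 (Black): min(-47, -17) = -47
n2-2-2 (Black): min(-16, 9) = -16
n2-2 (White): max(-47, -16) = -16
n2 (Black): min(-30, -16) = -30
n3-1-1 (Black): min(6, -16) = -16
n3-1-2 (Black): min(-25, -32) = -32
n3-1 (White): max(-16, -32) = -16
n3-2-1 (Black): min(0, -10) = -10
n3-2-2 (Black): min(28, 8, -15) = -15
n3-2-3 (Black): min(37, -27, -11) = -27
n3-2 (White): max(-10, -15, -27) = -10
n3-3-1 (Black): min(-32, -45, -21) = -45
n3-3-2 (Black): min(-2, -29) = -29
n3-3-3 (Black): min(23, 6, 27) = 6
n3-3 (White): max(-45, -29, 6) = 6
n3 (Black): min(-16, -10, 6) = -16
r (White): max(14, -30, -16) = 14
At r, White picks n1 (highest: 14).
At n1, Black picks n1-2 (lowest: 14).
At n1-2, White picks n1-2-3 (highest: 14).
At n1-2-3, Black picks n1-2-3-2 (lowest: 14).
Terminal value 14.

r -> n1 -> n1-2 -> n1-2-3 -> n1-2-3-2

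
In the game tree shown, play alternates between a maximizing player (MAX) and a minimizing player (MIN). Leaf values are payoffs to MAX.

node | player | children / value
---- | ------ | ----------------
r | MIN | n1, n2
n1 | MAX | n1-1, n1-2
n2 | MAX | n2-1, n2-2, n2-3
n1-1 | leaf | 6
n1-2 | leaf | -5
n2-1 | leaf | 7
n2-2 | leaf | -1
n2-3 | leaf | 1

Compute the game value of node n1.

n1 (MAX): max(6, -5) = 6

6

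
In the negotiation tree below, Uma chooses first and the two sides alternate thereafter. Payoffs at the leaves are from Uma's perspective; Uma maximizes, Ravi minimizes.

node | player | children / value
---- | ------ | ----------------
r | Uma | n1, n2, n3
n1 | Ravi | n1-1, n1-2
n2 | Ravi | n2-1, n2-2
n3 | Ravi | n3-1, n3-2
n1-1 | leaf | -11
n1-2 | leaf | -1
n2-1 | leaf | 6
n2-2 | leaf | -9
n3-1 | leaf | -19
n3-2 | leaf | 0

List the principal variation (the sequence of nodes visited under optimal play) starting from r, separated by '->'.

r -> n2 -> n2-2

n1 (Ravi): min(-11, -1) = -11
n2 (Ravi): min(6, -9) = -9
n3 (Ravi): min(-19, 0) = -19
r (Uma): max(-11, -9, -19) = -9
At r, Uma picks n2 (highest: -9).
At n2, Ravi picks n2-2 (lowest: -9).
Terminal value -9.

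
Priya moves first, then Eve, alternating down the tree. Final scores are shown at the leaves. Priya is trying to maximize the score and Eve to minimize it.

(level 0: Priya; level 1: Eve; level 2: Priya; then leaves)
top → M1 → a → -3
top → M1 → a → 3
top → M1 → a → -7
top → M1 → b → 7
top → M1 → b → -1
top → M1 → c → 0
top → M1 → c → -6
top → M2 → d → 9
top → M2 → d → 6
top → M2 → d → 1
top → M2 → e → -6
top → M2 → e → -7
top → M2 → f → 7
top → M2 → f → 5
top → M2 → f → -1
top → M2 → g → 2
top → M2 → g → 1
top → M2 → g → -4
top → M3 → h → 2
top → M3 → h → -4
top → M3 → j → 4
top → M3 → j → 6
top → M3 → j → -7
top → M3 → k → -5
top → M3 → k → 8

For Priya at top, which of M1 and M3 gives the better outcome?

M3

a (Priya): max(-3, 3, -7) = 3
b (Priya): max(7, -1) = 7
c (Priya): max(0, -6) = 0
M1 (Eve): min(3, 7, 0) = 0
h (Priya): max(2, -4) = 2
j (Priya): max(4, 6, -7) = 6
k (Priya): max(-5, 8) = 8
M3 (Eve): min(2, 6, 8) = 2
Priya prefers the higher value; M1=0, M3=2. M3 is better since 2 > 0.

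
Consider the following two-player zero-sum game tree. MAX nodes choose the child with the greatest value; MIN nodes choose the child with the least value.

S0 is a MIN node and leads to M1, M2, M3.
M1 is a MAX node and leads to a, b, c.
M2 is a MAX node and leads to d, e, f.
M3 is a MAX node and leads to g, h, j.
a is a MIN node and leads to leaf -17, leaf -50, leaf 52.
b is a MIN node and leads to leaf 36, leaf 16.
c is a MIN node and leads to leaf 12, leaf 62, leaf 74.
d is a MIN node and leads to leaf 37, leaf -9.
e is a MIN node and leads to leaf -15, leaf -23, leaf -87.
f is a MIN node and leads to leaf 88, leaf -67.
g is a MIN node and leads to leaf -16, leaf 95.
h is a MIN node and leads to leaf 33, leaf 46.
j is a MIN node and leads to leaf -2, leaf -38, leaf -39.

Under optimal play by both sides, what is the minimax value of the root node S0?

a (MIN): min(-17, -50, 52) = -50
b (MIN): min(36, 16) = 16
c (MIN): min(12, 62, 74) = 12
M1 (MAX): max(-50, 16, 12) = 16
d (MIN): min(37, -9) = -9
e (MIN): min(-15, -23, -87) = -87
f (MIN): min(88, -67) = -67
M2 (MAX): max(-9, -87, -67) = -9
g (MIN): min(-16, 95) = -16
h (MIN): min(33, 46) = 33
j (MIN): min(-2, -38, -39) = -39
M3 (MAX): max(-16, 33, -39) = 33
S0 (MIN): min(16, -9, 33) = -9

-9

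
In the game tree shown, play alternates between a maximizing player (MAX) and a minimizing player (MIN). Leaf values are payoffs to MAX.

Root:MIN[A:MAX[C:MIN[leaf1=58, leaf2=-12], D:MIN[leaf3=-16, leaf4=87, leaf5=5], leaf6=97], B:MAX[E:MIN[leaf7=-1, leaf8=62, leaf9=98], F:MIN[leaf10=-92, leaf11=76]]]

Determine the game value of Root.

C (MIN): min(58, -12) = -12
D (MIN): min(-16, 87, 5) = -16
A (MAX): max(-12, -16, 97) = 97
E (MIN): min(-1, 62, 98) = -1
F (MIN): min(-92, 76) = -92
B (MAX): max(-1, -92) = -1
Root (MIN): min(97, -1) = -1

-1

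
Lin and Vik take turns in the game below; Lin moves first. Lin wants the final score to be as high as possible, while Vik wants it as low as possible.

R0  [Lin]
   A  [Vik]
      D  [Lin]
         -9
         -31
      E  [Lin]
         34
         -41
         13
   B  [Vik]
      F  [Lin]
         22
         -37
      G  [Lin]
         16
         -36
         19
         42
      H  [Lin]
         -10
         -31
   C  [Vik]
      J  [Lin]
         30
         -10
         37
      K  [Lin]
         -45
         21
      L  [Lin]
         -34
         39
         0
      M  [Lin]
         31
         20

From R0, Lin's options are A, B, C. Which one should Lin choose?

D (Lin): max(-9, -31) = -9
E (Lin): max(34, -41, 13) = 34
A (Vik): min(-9, 34) = -9
F (Lin): max(22, -37) = 22
G (Lin): max(16, -36, 19, 42) = 42
H (Lin): max(-10, -31) = -10
B (Vik): min(22, 42, -10) = -10
J (Lin): max(30, -10, 37) = 37
K (Lin): max(-45, 21) = 21
L (Lin): max(-34, 39, 0) = 39
M (Lin): max(31, 20) = 31
C (Vik): min(37, 21, 39, 31) = 21
R0 (Lin): max(-9, -10, 21) = 21
Lin at R0 wants the highest of {A=-9, B=-10, C=21}, so chooses C.

C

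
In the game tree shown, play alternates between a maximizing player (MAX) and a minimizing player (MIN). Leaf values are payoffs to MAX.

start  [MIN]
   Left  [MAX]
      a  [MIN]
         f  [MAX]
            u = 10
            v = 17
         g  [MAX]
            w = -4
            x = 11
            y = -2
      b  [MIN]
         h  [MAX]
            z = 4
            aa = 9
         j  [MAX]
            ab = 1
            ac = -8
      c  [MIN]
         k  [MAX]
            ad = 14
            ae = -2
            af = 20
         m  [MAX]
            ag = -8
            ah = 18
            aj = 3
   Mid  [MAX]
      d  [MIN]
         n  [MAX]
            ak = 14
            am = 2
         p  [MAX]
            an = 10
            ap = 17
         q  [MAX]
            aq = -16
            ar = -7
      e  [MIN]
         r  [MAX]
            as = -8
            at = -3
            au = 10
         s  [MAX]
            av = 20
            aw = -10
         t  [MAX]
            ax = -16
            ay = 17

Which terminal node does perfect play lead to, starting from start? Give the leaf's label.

au

f (MAX): max(10, 17) = 17
g (MAX): max(-4, 11, -2) = 11
a (MIN): min(17, 11) = 11
h (MAX): max(4, 9) = 9
j (MAX): max(1, -8) = 1
b (MIN): min(9, 1) = 1
k (MAX): max(14, -2, 20) = 20
m (MAX): max(-8, 18, 3) = 18
c (MIN): min(20, 18) = 18
Left (MAX): max(11, 1, 18) = 18
n (MAX): max(14, 2) = 14
p (MAX): max(10, 17) = 17
q (MAX): max(-16, -7) = -7
d (MIN): min(14, 17, -7) = -7
r (MAX): max(-8, -3, 10) = 10
s (MAX): max(20, -10) = 20
t (MAX): max(-16, 17) = 17
e (MIN): min(10, 20, 17) = 10
Mid (MAX): max(-7, 10) = 10
start (MIN): min(18, 10) = 10
At start, MIN picks Mid (lowest: 10).
At Mid, MAX picks e (highest: 10).
At e, MIN picks r (lowest: 10).
At r, MAX picks au (highest: 10).
Terminal value 10.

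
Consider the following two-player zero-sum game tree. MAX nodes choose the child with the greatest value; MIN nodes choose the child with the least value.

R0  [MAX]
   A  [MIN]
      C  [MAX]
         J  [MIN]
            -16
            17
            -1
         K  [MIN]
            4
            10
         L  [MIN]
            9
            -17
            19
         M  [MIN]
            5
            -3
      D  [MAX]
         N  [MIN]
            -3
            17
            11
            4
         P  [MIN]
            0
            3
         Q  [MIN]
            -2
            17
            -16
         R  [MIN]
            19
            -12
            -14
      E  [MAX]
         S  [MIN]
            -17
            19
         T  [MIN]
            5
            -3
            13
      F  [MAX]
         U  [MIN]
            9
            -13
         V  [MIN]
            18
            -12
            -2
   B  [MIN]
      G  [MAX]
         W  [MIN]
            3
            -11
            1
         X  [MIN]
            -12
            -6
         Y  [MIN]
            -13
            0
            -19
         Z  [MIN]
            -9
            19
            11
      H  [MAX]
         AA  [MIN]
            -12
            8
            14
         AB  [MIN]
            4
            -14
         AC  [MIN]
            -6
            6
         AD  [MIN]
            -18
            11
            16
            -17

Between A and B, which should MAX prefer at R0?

B

J (MIN): min(-16, 17, -1) = -16
K (MIN): min(4, 10) = 4
L (MIN): min(9, -17, 19) = -17
M (MIN): min(5, -3) = -3
C (MAX): max(-16, 4, -17, -3) = 4
N (MIN): min(-3, 17, 11, 4) = -3
P (MIN): min(0, 3) = 0
Q (MIN): min(-2, 17, -16) = -16
R (MIN): min(19, -12, -14) = -14
D (MAX): max(-3, 0, -16, -14) = 0
S (MIN): min(-17, 19) = -17
T (MIN): min(5, -3, 13) = -3
E (MAX): max(-17, -3) = -3
U (MIN): min(9, -13) = -13
V (MIN): min(18, -12, -2) = -12
F (MAX): max(-13, -12) = -12
A (MIN): min(4, 0, -3, -12) = -12
W (MIN): min(3, -11, 1) = -11
X (MIN): min(-12, -6) = -12
Y (MIN): min(-13, 0, -19) = -19
Z (MIN): min(-9, 19, 11) = -9
G (MAX): max(-11, -12, -19, -9) = -9
AA (MIN): min(-12, 8, 14) = -12
AB (MIN): min(4, -14) = -14
AC (MIN): min(-6, 6) = -6
AD (MIN): min(-18, 11, 16, -17) = -18
H (MAX): max(-12, -14, -6, -18) = -6
B (MIN): min(-9, -6) = -9
MAX prefers the higher value; A=-12, B=-9. B is better since -9 > -12.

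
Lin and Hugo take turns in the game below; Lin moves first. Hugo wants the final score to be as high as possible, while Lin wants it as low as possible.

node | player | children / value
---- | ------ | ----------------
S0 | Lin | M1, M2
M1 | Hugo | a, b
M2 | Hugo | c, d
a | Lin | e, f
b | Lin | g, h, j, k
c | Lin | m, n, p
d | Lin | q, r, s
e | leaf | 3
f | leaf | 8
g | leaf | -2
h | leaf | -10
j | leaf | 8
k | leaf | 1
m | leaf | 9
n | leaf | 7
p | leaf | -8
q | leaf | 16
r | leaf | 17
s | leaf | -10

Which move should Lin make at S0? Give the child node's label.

M2

a (Lin): min(3, 8) = 3
b (Lin): min(-2, -10, 8, 1) = -10
M1 (Hugo): max(3, -10) = 3
c (Lin): min(9, 7, -8) = -8
d (Lin): min(16, 17, -10) = -10
M2 (Hugo): max(-8, -10) = -8
S0 (Lin): min(3, -8) = -8
Lin at S0 wants the lowest of {M1=3, M2=-8}, so chooses M2.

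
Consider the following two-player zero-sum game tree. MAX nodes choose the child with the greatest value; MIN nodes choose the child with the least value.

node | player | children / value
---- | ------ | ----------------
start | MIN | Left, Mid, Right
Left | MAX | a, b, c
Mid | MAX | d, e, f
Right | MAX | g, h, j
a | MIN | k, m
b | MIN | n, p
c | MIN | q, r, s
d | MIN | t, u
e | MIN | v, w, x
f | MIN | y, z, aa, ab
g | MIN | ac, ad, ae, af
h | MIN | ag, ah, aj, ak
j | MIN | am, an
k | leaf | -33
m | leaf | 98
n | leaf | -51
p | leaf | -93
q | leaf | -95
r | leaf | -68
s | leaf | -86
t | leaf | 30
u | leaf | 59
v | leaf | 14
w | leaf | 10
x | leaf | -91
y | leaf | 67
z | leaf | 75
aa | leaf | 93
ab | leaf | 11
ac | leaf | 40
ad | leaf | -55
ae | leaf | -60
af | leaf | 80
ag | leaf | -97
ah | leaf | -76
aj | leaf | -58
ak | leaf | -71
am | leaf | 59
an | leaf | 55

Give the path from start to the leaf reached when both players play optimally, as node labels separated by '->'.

start -> Left -> a -> k

a (MIN): min(-33, 98) = -33
b (MIN): min(-51, -93) = -93
c (MIN): min(-95, -68, -86) = -95
Left (MAX): max(-33, -93, -95) = -33
d (MIN): min(30, 59) = 30
e (MIN): min(14, 10, -91) = -91
f (MIN): min(67, 75, 93, 11) = 11
Mid (MAX): max(30, -91, 11) = 30
g (MIN): min(40, -55, -60, 80) = -60
h (MIN): min(-97, -76, -58, -71) = -97
j (MIN): min(59, 55) = 55
Right (MAX): max(-60, -97, 55) = 55
start (MIN): min(-33, 30, 55) = -33
At start, MIN picks Left (lowest: -33).
At Left, MAX picks a (highest: -33).
At a, MIN picks k (lowest: -33).
Terminal value -33.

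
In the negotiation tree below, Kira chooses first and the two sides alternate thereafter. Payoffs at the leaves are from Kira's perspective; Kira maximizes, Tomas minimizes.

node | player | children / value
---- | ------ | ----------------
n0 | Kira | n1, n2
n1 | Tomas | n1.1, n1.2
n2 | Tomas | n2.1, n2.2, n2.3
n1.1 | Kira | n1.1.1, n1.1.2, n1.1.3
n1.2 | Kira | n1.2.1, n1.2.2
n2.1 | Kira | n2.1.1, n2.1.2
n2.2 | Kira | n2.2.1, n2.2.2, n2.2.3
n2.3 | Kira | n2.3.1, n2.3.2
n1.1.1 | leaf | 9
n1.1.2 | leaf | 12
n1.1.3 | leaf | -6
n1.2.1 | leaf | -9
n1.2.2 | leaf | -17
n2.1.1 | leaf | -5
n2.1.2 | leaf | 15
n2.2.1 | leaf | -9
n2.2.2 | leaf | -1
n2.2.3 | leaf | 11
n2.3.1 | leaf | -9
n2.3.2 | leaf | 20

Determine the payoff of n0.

n1.1 (Kira): max(9, 12, -6) = 12
n1.2 (Kira): max(-9, -17) = -9
n1 (Tomas): min(12, -9) = -9
n2.1 (Kira): max(-5, 15) = 15
n2.2 (Kira): max(-9, -1, 11) = 11
n2.3 (Kira): max(-9, 20) = 20
n2 (Tomas): min(15, 11, 20) = 11
n0 (Kira): max(-9, 11) = 11

11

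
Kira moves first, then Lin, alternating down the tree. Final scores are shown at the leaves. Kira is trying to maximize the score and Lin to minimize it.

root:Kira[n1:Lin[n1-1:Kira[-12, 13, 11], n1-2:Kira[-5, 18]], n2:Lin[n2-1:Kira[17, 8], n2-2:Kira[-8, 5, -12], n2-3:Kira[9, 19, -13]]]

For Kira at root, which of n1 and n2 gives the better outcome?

n1-1 (Kira): max(-12, 13, 11) = 13
n1-2 (Kira): max(-5, 18) = 18
n1 (Lin): min(13, 18) = 13
n2-1 (Kira): max(17, 8) = 17
n2-2 (Kira): max(-8, 5, -12) = 5
n2-3 (Kira): max(9, 19, -13) = 19
n2 (Lin): min(17, 5, 19) = 5
Kira prefers the higher value; n1=13, n2=5. n1 is better since 13 > 5.

n1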